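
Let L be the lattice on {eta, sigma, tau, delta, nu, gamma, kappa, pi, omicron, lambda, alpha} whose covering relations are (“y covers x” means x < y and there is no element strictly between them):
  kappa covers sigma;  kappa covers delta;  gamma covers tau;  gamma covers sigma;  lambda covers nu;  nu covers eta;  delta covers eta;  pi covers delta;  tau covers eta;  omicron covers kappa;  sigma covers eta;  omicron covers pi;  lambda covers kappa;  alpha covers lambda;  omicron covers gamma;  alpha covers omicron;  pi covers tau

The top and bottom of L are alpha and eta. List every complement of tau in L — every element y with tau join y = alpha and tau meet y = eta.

Need y with tau ∨ y = alpha and tau ∧ y = eta.
Checking each element gives: lambda, nu.

lambda, nu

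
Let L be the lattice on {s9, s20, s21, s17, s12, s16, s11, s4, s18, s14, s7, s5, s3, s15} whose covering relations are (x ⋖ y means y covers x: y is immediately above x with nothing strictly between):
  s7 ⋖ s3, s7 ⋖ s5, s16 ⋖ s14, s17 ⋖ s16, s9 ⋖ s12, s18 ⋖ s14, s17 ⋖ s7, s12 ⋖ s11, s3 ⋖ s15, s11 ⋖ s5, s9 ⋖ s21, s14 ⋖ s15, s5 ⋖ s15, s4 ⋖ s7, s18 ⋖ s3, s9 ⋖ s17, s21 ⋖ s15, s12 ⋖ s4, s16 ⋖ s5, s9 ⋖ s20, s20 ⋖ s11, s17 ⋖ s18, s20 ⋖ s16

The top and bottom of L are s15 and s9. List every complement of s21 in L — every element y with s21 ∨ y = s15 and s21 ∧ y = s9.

s11, s12, s14, s16, s17, s18, s20, s3, s4, s5, s7

Need y with s21 ∨ y = s15 and s21 ∧ y = s9.
Checking each element gives: s11, s12, s14, s16, s17, s18, s20, s3, s4, s5, s7.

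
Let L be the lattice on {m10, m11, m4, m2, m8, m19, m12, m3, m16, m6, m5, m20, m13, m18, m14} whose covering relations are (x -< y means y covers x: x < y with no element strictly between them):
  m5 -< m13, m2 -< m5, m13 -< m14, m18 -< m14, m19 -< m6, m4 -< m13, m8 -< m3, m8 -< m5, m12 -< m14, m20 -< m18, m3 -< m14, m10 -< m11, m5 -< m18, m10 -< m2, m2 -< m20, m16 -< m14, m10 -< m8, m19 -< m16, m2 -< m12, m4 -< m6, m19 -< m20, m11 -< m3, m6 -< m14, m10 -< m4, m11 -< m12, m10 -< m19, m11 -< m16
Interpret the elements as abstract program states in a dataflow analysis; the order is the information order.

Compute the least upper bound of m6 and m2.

Common upper bounds of {m6, m2}: m14.
The least among these is m14.

m14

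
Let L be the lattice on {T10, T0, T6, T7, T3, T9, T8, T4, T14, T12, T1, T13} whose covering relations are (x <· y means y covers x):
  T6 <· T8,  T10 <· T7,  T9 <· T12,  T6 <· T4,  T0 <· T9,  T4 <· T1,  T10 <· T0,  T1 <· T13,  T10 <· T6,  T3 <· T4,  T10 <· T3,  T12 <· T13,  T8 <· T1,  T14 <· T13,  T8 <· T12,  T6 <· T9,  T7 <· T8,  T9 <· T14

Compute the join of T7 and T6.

Common upper bounds of {T7, T6}: T1, T12, T13, T8.
The least among these is T8.

T8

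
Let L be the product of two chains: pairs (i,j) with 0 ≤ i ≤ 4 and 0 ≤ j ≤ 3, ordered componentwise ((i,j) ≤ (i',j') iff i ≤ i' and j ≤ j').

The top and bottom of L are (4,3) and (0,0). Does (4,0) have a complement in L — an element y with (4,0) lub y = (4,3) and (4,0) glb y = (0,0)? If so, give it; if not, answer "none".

Need y with (4,0) ∨ y = (4,3) and (4,0) ∧ y = (0,0).
Checking each element gives: (0,3).

(0,3)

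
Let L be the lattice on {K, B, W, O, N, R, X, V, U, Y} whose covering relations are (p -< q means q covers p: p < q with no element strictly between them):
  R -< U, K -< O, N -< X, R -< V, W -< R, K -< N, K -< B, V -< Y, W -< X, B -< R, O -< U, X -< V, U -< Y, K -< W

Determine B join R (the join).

R

Common upper bounds of {B, R}: R, U, V, Y.
The least among these is R.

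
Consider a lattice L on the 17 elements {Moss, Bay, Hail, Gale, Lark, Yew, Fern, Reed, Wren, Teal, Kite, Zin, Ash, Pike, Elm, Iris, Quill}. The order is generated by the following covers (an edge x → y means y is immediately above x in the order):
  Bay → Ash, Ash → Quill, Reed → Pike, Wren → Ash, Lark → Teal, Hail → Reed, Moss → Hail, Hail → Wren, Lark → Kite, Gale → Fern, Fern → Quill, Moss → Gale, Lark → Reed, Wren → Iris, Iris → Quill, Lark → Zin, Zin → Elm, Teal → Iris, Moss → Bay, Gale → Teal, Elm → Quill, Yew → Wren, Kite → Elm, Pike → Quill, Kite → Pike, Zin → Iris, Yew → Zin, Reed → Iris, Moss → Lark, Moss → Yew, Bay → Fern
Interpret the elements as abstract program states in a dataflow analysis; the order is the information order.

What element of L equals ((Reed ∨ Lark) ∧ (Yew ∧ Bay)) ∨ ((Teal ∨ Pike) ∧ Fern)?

Fern

Reed ∨ Lark = Reed
Yew ∧ Bay = Moss
Reed ∧ Moss = Moss
Teal ∨ Pike = Quill
Quill ∧ Fern = Fern
Moss ∨ Fern = Fern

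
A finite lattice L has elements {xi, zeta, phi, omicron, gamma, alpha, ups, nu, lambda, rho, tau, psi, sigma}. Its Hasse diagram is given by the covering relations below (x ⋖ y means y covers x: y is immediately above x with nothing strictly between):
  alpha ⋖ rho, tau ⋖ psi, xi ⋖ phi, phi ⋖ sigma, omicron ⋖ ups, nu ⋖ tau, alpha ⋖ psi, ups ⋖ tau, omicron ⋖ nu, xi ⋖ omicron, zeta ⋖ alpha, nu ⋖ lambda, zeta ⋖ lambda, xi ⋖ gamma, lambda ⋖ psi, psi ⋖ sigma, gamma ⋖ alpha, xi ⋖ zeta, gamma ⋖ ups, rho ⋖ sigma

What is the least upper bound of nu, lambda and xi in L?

Common upper bounds of {nu, lambda, xi}: lambda, psi, sigma.
The least among these is lambda.

lambda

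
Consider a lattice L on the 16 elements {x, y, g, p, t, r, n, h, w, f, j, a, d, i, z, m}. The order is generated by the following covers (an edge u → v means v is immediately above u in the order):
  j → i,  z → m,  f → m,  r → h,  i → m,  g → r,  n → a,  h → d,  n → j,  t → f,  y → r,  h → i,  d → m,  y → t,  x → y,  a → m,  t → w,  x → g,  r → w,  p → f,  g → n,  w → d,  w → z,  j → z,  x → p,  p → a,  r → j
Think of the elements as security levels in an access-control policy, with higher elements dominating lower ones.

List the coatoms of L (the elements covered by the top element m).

The coatoms are exactly the elements covered by m: a, d, f, i, z.

a, d, f, i, z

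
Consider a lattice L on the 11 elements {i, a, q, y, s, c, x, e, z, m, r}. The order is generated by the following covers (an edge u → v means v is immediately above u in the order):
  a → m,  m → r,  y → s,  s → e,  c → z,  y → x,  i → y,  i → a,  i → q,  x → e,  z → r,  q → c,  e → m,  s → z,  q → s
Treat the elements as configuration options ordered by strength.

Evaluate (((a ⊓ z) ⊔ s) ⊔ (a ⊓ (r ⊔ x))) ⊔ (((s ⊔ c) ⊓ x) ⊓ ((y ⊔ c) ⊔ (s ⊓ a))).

m

a ∧ z = i
i ∨ s = s
r ∨ x = r
a ∧ r = a
s ∨ a = m
s ∨ c = z
z ∧ x = y
y ∨ c = z
s ∧ a = i
z ∨ i = z
y ∧ z = y
m ∨ y = m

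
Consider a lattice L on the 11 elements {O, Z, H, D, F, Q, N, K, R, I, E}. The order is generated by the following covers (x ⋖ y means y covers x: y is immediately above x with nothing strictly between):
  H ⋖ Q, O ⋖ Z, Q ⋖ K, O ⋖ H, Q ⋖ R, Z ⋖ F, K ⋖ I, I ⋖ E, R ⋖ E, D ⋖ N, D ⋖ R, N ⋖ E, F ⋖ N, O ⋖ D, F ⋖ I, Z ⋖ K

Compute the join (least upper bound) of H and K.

Common upper bounds of {H, K}: E, I, K.
The least among these is K.

K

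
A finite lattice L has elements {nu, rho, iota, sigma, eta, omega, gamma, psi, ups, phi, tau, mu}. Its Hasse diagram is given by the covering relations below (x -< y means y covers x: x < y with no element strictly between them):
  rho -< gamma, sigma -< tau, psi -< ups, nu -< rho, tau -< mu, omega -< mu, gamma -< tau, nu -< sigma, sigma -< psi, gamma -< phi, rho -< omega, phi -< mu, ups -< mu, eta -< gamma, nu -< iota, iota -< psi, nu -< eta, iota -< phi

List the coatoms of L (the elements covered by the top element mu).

The coatoms are exactly the elements covered by mu: omega, phi, tau, ups.

omega, phi, tau, ups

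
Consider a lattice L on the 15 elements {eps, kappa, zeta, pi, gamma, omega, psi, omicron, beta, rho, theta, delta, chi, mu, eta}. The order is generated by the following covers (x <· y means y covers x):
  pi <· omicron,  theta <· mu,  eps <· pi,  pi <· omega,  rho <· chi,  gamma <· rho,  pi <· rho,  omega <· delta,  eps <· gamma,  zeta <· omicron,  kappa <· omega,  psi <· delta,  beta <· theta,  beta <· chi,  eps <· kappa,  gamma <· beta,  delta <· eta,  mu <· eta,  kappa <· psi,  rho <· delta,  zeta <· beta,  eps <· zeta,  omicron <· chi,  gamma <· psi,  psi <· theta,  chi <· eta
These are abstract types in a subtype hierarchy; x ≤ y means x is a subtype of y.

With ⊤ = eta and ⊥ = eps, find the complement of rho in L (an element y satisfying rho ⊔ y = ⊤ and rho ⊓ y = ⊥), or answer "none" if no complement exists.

For every candidate y, either rho ∨ y ≠ eta or rho ∧ y ≠ eps; no complement exists.

none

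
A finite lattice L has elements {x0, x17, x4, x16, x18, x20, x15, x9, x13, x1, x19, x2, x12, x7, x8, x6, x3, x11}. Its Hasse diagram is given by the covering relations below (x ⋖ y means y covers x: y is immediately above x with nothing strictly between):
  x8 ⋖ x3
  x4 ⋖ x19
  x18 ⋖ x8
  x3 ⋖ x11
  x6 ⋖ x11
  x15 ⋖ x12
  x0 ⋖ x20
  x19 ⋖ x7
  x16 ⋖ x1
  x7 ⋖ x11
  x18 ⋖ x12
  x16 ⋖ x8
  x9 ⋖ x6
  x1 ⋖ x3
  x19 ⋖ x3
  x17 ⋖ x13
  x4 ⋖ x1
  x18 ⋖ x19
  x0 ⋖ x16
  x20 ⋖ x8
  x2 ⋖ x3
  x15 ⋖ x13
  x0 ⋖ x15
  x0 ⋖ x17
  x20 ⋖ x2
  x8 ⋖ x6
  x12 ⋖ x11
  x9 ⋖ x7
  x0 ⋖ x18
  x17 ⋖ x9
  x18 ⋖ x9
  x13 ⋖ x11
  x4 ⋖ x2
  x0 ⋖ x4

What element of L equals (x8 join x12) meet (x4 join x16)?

x1

x8 ∨ x12 = x11
x4 ∨ x16 = x1
x11 ∧ x1 = x1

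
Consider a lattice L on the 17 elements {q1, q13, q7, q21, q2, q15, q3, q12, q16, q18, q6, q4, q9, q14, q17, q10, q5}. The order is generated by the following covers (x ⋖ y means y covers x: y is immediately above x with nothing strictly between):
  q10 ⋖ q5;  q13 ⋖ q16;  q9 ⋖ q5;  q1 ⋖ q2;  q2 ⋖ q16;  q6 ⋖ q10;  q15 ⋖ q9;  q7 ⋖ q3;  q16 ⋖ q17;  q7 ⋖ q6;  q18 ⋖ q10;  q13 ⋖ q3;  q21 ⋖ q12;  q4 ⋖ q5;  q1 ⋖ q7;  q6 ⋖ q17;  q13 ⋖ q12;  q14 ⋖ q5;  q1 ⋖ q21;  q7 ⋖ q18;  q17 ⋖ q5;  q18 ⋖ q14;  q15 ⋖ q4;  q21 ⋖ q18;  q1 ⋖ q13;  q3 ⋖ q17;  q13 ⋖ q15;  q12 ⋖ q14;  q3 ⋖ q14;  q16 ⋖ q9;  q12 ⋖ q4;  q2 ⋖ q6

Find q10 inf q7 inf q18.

q7

Common lower bounds of {q10, q7, q18}: q1, q7.
The greatest among these is q7.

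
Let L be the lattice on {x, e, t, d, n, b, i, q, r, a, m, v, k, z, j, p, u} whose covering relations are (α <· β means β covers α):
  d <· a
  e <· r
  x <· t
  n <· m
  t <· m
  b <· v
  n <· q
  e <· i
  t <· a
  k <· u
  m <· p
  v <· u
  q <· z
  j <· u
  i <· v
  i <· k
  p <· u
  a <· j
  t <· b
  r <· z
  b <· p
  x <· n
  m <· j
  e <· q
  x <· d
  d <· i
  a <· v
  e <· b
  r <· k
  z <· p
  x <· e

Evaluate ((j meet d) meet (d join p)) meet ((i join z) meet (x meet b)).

j ∧ d = d
d ∨ p = u
d ∧ u = d
i ∨ z = u
x ∧ b = x
u ∧ x = x
d ∧ x = x

x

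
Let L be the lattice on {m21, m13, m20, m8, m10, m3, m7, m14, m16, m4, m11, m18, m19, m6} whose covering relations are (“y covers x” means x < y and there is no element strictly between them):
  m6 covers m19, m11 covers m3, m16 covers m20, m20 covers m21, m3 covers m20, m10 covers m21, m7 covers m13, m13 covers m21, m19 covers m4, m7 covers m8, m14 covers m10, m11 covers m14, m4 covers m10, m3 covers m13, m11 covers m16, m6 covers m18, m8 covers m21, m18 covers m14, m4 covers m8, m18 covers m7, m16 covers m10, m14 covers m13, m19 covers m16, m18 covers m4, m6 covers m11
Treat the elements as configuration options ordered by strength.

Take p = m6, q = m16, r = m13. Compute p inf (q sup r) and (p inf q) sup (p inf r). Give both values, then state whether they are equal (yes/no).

q sup r = m11, so p inf (q sup r) = m6 inf m11 = m11.
p inf q = m16 and p inf r = m13, so (p inf q) sup (p inf r) = m16 sup m13 = m11.
Equal: yes.

m11; m11; yes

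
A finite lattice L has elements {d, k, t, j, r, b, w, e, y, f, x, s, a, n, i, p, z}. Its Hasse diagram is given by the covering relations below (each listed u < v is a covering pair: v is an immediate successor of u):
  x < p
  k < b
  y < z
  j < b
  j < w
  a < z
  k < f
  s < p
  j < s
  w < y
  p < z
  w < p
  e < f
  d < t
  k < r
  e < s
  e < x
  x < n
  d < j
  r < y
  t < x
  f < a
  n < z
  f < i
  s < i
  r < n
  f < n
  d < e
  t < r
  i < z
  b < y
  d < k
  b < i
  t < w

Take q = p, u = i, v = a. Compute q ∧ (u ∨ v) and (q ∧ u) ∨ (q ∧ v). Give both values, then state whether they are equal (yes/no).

p; s; no

u ∨ v = z, so q ∧ (u ∨ v) = p ∧ z = p.
q ∧ u = s and q ∧ v = e, so (q ∧ u) ∨ (q ∧ v) = s ∨ e = s.
Equal: no.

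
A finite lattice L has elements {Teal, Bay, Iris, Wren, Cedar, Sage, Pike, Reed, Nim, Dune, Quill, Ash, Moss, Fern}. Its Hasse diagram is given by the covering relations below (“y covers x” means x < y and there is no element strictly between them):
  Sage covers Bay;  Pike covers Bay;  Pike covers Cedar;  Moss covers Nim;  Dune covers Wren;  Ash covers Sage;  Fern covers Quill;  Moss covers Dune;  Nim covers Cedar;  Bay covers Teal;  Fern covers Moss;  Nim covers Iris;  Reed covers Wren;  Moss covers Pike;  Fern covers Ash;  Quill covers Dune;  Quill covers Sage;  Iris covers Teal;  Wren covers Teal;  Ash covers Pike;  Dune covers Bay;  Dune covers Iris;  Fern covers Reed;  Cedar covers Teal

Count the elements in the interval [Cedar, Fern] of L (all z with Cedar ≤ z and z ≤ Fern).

6

The interval [Cedar, Fern] = {Ash, Cedar, Fern, Moss, Nim, Pike}, which has 6 elements.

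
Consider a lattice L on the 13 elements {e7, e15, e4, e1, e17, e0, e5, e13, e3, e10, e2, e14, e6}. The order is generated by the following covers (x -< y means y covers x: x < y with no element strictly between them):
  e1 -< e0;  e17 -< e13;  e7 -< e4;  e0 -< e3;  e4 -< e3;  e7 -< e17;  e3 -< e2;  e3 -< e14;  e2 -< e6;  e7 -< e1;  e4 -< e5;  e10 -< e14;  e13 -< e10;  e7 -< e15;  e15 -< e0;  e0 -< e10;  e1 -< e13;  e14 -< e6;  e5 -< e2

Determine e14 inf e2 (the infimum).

Common lower bounds of {e14, e2}: e0, e1, e15, e3, e4, e7.
The greatest among these is e3.

e3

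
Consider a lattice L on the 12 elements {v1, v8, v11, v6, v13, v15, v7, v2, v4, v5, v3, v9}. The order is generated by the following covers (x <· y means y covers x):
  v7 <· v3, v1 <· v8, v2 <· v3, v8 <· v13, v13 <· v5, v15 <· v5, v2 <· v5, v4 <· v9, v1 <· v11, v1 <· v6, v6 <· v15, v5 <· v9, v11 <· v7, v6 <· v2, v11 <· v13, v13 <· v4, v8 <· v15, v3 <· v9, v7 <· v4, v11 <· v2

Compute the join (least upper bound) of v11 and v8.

v13

Common upper bounds of {v11, v8}: v13, v4, v5, v9.
The least among these is v13.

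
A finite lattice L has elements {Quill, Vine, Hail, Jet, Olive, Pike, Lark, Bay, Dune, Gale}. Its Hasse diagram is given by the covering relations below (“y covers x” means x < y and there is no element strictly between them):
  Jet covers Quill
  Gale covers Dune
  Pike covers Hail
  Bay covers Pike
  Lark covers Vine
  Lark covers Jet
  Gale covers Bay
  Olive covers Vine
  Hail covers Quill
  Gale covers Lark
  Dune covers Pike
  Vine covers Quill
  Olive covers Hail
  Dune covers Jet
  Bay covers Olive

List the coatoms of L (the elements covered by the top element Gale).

Bay, Dune, Lark

The coatoms are exactly the elements covered by Gale: Bay, Dune, Lark.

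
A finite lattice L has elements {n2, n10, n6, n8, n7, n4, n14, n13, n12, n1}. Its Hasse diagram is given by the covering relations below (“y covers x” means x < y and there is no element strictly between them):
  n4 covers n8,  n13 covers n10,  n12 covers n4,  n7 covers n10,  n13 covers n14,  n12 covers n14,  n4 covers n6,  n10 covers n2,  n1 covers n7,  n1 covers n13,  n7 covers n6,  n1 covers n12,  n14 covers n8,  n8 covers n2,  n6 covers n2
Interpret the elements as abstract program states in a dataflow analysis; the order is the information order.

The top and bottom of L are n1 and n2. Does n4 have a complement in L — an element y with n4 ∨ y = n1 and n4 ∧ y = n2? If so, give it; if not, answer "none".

Need y with n4 ∨ y = n1 and n4 ∧ y = n2.
Checking each element gives: n10.

n10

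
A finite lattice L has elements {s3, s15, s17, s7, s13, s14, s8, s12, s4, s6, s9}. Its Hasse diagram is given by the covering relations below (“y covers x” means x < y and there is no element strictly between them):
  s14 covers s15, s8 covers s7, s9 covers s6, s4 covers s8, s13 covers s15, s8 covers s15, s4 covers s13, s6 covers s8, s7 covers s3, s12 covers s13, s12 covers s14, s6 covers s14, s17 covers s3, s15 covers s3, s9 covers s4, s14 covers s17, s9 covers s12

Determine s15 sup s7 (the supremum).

s8

Common upper bounds of {s15, s7}: s4, s6, s8, s9.
The least among these is s8.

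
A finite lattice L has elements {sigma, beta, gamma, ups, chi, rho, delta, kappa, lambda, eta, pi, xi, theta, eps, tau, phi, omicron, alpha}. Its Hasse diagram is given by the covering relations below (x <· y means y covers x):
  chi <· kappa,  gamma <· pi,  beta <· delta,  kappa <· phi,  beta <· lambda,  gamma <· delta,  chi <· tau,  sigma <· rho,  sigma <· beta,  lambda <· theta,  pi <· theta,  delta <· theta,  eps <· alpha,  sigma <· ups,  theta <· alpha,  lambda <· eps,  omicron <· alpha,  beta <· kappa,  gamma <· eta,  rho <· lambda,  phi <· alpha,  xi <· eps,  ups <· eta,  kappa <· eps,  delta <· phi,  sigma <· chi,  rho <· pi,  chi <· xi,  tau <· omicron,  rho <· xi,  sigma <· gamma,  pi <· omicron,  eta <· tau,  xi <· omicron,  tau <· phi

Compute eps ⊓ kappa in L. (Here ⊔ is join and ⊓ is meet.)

kappa

eps ∧ kappa = kappa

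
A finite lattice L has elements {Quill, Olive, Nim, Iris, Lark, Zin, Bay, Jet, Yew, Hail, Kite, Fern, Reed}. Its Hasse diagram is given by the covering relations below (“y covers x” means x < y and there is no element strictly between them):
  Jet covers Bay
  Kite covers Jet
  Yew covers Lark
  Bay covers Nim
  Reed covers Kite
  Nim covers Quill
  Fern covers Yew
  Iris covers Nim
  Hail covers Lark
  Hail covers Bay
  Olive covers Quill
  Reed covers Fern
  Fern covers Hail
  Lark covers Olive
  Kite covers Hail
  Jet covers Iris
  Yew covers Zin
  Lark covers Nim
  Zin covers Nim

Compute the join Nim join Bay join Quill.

Bay

Common upper bounds of {Nim, Bay, Quill}: Bay, Fern, Hail, Jet, Kite, Reed.
The least among these is Bay.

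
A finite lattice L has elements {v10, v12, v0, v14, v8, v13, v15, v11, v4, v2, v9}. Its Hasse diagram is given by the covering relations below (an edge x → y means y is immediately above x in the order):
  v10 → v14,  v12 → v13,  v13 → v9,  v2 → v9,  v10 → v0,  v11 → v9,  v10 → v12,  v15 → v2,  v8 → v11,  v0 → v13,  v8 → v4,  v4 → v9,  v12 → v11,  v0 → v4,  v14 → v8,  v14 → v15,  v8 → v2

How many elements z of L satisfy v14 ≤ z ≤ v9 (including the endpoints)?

The interval [v14, v9] = {v11, v14, v15, v2, v4, v8, v9}, which has 7 elements.

7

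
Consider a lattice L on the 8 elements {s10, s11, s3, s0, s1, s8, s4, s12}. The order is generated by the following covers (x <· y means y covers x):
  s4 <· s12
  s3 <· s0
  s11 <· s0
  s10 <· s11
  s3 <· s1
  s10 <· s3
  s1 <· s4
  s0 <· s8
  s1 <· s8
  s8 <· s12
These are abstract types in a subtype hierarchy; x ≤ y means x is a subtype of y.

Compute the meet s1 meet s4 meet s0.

s3

Common lower bounds of {s1, s4, s0}: s10, s3.
The greatest among these is s3.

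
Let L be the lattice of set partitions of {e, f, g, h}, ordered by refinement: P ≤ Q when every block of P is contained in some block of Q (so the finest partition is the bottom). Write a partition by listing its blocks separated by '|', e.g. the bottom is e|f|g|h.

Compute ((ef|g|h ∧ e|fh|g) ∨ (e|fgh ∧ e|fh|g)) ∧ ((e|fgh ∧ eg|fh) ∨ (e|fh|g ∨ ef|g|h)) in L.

ef|g|h ∧ e|fh|g = e|f|g|h
e|fgh ∧ e|fh|g = e|fh|g
e|f|g|h ∨ e|fh|g = e|fh|g
e|fgh ∧ eg|fh = e|fh|g
e|fh|g ∨ ef|g|h = efh|g
e|fh|g ∨ efh|g = efh|g
e|fh|g ∧ efh|g = e|fh|g

e|fh|g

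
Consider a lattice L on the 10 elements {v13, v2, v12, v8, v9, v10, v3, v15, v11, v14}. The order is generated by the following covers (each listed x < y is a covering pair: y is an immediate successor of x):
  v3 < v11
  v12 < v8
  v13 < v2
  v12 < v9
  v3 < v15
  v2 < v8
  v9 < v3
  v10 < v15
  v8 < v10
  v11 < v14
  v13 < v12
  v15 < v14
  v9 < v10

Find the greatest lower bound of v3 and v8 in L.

Common lower bounds of {v3, v8}: v12, v13.
The greatest among these is v12.

v12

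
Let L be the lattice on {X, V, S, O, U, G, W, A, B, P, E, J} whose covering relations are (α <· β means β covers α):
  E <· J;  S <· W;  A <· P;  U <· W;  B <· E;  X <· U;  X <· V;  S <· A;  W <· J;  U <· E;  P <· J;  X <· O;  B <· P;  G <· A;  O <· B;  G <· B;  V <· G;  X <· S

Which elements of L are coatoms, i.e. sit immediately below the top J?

E, P, W

The coatoms are exactly the elements covered by J: E, P, W.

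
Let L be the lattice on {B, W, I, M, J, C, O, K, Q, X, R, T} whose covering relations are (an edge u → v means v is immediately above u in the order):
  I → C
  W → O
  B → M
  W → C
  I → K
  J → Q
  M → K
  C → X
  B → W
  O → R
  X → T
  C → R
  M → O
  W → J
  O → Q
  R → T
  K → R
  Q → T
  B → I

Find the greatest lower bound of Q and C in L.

Common lower bounds of {Q, C}: B, W.
The greatest among these is W.

W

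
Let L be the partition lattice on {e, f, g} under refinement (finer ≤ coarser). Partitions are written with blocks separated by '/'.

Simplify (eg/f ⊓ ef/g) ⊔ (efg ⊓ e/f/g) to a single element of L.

e/f/g

eg/f ∧ ef/g = e/f/g
efg ∧ e/f/g = e/f/g
e/f/g ∨ e/f/g = e/f/g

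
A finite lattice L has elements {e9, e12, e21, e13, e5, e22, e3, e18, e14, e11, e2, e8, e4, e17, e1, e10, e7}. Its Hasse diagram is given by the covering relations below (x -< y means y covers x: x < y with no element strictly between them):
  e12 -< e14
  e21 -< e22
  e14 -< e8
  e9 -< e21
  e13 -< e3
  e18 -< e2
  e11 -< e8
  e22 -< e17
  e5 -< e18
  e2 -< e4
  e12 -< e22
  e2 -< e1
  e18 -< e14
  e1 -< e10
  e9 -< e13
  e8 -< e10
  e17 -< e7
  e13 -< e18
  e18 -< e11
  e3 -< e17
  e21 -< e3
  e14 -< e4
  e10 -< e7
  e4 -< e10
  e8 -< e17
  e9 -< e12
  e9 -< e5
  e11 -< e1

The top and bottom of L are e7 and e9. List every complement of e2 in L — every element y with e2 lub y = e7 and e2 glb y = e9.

e21, e22

Need y with e2 ∨ y = e7 and e2 ∧ y = e9.
Checking each element gives: e21, e22.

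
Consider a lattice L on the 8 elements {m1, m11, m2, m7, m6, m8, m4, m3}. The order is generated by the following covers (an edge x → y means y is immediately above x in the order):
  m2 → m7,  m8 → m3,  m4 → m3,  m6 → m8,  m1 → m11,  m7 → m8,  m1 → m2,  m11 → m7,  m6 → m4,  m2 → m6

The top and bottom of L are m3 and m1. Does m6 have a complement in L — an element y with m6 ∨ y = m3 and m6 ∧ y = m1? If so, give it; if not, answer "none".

For every candidate y, either m6 ∨ y ≠ m3 or m6 ∧ y ≠ m1; no complement exists.

none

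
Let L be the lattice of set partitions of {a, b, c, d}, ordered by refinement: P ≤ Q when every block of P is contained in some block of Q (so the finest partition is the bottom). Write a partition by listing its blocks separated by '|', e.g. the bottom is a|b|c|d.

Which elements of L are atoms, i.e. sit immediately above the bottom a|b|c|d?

ab|c|d, ac|b|d, ad|b|c, a|bc|d, a|bd|c, a|b|cd

The atoms are exactly the elements that cover a|b|c|d: ab|c|d, ac|b|d, ad|b|c, a|bc|d, a|bd|c, a|b|cd.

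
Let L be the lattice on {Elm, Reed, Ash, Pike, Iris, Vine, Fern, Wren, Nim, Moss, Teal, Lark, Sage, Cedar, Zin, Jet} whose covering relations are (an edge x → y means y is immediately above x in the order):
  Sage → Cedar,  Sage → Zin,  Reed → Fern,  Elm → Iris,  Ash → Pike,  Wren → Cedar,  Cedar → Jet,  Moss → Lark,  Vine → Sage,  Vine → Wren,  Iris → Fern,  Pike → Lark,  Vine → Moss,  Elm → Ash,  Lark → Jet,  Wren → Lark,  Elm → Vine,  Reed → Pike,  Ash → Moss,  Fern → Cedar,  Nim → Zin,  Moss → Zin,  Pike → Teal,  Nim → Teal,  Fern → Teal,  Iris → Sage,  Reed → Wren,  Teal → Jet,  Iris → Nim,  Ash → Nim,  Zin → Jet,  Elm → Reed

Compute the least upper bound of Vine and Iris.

Common upper bounds of {Vine, Iris}: Cedar, Jet, Sage, Zin.
The least among these is Sage.

Sage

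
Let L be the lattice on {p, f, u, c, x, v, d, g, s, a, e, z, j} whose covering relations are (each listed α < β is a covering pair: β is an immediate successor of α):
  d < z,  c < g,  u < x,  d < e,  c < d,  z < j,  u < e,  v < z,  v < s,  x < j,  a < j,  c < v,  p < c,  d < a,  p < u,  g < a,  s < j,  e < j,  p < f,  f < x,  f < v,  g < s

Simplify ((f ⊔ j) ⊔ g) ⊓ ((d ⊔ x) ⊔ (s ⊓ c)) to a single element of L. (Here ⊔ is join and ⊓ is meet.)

f ∨ j = j
j ∨ g = j
d ∨ x = j
s ∧ c = c
j ∨ c = j
j ∧ j = j

j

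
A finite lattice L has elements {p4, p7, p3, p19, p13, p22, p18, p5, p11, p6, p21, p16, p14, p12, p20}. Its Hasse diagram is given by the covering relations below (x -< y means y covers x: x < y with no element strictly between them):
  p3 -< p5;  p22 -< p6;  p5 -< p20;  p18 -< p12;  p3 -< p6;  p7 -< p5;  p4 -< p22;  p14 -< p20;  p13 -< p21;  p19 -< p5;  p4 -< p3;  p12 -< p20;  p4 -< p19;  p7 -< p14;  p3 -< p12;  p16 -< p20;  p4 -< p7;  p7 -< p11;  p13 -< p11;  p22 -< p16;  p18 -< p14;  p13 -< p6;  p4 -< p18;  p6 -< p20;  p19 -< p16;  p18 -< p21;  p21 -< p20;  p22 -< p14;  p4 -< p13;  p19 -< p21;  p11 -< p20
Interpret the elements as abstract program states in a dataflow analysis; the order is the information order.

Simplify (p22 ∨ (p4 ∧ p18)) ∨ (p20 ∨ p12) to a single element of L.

p20

p4 ∧ p18 = p4
p22 ∨ p4 = p22
p20 ∨ p12 = p20
p22 ∨ p20 = p20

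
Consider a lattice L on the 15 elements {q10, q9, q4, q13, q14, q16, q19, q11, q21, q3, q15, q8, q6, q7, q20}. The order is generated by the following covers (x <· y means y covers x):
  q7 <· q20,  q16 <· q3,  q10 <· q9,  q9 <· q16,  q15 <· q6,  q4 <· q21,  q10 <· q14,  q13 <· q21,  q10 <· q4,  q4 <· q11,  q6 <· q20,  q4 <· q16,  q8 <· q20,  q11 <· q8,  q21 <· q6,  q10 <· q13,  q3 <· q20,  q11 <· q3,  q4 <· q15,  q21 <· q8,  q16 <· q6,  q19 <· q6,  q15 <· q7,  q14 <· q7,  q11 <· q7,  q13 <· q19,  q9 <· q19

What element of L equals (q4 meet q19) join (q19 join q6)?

q4 ∧ q19 = q10
q19 ∨ q6 = q6
q10 ∨ q6 = q6

q6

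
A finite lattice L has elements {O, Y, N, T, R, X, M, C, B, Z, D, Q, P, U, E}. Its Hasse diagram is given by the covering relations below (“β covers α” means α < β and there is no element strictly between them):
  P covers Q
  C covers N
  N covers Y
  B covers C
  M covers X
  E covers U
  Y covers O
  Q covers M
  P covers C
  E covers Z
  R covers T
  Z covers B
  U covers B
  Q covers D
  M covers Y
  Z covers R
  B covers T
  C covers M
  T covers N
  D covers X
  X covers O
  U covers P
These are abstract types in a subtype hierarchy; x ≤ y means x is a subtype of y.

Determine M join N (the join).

Common upper bounds of {M, N}: B, C, E, P, U, Z.
The least among these is C.

C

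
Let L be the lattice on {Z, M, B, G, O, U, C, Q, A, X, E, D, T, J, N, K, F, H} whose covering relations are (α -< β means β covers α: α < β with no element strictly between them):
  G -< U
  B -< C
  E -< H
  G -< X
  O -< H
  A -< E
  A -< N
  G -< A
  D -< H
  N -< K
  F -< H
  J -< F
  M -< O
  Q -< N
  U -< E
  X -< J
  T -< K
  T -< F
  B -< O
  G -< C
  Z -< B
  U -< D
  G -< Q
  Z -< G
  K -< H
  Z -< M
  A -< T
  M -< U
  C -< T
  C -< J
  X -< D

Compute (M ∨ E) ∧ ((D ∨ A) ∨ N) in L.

E

M ∨ E = E
D ∨ A = H
H ∨ N = H
E ∧ H = E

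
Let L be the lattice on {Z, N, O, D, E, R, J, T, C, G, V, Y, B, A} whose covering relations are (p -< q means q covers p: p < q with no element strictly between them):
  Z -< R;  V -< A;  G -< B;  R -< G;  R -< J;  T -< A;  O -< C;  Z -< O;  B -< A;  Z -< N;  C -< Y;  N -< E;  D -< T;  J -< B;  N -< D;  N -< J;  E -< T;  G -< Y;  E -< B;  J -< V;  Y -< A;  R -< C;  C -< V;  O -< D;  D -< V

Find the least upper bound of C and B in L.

A

Common upper bounds of {C, B}: A.
The least among these is A.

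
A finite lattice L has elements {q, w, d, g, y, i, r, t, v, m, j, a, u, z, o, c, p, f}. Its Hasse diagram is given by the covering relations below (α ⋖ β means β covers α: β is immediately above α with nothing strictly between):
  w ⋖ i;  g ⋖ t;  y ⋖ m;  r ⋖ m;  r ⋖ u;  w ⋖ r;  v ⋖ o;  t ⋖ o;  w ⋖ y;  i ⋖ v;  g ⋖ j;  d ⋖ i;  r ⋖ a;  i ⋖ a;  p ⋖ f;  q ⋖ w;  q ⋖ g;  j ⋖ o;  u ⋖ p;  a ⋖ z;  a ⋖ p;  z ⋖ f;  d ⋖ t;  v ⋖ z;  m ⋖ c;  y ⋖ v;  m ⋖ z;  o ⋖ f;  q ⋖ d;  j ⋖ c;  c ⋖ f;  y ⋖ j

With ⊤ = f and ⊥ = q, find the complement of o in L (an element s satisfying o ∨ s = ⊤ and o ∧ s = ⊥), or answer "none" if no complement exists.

none

For every candidate s, either o ∨ s ≠ f or o ∧ s ≠ q; no complement exists.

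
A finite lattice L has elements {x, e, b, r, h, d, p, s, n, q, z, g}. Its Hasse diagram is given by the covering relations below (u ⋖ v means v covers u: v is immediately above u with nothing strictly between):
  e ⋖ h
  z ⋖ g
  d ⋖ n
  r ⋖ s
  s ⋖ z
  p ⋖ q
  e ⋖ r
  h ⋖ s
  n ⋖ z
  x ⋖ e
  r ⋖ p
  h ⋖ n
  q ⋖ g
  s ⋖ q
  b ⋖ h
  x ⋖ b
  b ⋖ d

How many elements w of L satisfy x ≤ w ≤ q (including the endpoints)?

8

The interval [x, q] = {b, e, h, p, q, r, s, x}, which has 8 elements.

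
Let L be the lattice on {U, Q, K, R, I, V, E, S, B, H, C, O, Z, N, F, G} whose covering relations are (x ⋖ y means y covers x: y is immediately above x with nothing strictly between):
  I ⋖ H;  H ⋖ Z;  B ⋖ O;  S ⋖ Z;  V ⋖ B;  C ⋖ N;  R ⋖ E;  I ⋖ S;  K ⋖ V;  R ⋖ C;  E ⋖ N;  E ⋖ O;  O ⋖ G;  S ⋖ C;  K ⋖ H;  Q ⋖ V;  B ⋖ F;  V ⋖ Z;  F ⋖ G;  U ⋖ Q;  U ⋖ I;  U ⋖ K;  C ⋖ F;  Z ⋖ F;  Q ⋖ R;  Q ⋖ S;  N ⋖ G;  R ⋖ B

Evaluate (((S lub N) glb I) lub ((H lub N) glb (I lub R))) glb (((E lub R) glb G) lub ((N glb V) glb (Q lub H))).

S ∨ N = N
N ∧ I = I
H ∨ N = G
I ∨ R = C
G ∧ C = C
I ∨ C = C
E ∨ R = E
E ∧ G = E
N ∧ V = Q
Q ∨ H = Z
Q ∧ Z = Q
E ∨ Q = E
C ∧ E = R

R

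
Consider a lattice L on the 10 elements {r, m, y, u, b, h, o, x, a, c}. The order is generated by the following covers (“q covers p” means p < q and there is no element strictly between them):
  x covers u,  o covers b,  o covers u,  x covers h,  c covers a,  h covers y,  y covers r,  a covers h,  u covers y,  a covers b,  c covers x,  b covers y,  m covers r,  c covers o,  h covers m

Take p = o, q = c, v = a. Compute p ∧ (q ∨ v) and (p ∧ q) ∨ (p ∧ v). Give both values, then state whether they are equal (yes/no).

q ∨ v = c, so p ∧ (q ∨ v) = o ∧ c = o.
p ∧ q = o and p ∧ v = b, so (p ∧ q) ∨ (p ∧ v) = o ∨ b = o.
Equal: yes.

o; o; yes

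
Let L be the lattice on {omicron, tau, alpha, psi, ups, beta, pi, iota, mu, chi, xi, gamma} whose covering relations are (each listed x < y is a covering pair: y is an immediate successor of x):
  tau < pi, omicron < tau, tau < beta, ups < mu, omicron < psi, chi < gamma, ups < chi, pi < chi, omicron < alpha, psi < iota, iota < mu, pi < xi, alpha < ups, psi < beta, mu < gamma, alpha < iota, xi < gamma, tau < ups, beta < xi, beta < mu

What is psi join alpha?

iota

Common upper bounds of {psi, alpha}: gamma, iota, mu.
The least among these is iota.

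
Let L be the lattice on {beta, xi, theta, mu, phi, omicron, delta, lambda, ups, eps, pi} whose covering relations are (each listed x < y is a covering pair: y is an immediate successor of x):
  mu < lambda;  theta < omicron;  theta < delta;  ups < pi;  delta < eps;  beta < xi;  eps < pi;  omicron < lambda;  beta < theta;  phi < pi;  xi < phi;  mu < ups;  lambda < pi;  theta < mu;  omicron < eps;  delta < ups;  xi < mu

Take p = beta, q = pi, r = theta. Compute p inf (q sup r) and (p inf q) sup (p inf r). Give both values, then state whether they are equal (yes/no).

beta; beta; yes

q sup r = pi, so p inf (q sup r) = beta inf pi = beta.
p inf q = beta and p inf r = beta, so (p inf q) sup (p inf r) = beta sup beta = beta.
Equal: yes.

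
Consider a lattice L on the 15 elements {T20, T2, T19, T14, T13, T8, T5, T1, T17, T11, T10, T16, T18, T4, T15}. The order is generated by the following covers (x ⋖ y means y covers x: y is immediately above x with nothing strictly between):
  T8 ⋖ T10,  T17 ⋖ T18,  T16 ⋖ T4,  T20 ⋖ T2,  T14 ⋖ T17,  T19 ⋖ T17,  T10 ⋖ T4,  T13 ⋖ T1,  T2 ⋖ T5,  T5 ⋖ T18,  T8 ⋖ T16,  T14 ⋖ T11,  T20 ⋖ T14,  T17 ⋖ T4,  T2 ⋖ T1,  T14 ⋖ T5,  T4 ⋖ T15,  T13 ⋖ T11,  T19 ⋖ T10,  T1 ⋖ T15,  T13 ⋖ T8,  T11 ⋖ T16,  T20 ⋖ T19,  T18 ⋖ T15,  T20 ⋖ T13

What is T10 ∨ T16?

Common upper bounds of {T10, T16}: T15, T4.
The least among these is T4.

T4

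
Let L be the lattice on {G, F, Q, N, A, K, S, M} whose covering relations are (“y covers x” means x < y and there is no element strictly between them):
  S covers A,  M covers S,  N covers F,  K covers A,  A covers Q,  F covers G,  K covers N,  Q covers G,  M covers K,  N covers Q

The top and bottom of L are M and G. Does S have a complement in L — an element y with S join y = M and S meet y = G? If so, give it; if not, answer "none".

Need y with S ∨ y = M and S ∧ y = G.
Checking each element gives: F.

F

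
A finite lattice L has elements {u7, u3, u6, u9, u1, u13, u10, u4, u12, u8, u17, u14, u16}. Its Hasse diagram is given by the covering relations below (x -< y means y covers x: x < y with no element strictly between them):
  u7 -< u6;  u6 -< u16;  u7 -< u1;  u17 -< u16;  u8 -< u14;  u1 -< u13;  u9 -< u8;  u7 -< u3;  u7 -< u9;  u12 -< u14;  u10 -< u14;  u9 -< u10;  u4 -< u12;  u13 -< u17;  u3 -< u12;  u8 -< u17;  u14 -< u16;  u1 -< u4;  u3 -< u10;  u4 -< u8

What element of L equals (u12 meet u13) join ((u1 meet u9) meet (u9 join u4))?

u1

u12 ∧ u13 = u1
u1 ∧ u9 = u7
u9 ∨ u4 = u8
u7 ∧ u8 = u7
u1 ∨ u7 = u1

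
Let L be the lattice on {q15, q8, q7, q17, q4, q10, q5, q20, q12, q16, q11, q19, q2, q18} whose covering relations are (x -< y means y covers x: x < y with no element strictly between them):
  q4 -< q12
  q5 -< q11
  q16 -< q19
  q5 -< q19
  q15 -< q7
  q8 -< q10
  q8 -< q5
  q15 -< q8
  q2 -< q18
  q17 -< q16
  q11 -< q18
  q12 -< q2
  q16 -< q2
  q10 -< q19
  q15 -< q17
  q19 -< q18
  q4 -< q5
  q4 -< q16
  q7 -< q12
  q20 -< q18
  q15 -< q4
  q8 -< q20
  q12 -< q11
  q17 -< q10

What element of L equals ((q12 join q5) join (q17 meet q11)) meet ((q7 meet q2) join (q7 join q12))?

q12 ∨ q5 = q11
q17 ∧ q11 = q15
q11 ∨ q15 = q11
q7 ∧ q2 = q7
q7 ∨ q12 = q12
q7 ∨ q12 = q12
q11 ∧ q12 = q12

q12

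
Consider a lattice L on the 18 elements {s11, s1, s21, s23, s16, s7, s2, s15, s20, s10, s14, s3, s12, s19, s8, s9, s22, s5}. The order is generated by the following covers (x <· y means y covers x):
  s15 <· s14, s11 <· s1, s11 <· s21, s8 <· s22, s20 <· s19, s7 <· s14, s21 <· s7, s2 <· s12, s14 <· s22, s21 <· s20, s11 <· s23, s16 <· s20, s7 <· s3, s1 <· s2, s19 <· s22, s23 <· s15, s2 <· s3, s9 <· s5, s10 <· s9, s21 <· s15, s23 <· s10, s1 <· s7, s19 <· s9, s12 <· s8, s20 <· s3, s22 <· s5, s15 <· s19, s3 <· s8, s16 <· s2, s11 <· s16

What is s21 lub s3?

s3

Common upper bounds of {s21, s3}: s22, s3, s5, s8.
The least among these is s3.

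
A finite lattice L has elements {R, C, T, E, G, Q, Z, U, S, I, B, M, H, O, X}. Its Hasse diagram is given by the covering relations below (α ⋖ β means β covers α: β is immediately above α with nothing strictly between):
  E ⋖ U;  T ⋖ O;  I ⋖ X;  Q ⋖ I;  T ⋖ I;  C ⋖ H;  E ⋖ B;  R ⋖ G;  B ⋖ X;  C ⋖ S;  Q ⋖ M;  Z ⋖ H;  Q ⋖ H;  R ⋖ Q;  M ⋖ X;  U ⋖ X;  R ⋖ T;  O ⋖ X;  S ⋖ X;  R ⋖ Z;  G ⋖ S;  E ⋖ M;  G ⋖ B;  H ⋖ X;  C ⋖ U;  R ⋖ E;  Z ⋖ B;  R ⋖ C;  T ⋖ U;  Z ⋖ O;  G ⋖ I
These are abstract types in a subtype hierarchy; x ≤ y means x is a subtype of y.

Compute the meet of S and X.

Common lower bounds of {S, X}: C, G, R, S.
The greatest among these is S.

S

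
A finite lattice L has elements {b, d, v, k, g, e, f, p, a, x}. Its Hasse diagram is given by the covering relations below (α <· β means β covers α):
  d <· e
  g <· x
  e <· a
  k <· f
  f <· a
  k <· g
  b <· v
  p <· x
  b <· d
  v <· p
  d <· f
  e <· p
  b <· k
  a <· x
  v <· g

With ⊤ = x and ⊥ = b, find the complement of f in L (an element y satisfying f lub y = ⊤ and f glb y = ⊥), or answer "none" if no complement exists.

v

Need y with f ∨ y = x and f ∧ y = b.
Checking each element gives: v.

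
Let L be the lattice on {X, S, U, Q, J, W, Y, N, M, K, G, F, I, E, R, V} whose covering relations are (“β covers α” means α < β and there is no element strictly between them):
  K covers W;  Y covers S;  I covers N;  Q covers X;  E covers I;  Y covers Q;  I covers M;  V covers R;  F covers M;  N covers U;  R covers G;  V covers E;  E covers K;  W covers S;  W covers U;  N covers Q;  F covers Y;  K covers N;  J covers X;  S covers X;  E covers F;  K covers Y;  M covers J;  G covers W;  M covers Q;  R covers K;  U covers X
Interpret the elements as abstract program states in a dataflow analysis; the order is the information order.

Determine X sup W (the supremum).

Common upper bounds of {X, W}: E, G, K, R, V, W.
The least among these is W.

W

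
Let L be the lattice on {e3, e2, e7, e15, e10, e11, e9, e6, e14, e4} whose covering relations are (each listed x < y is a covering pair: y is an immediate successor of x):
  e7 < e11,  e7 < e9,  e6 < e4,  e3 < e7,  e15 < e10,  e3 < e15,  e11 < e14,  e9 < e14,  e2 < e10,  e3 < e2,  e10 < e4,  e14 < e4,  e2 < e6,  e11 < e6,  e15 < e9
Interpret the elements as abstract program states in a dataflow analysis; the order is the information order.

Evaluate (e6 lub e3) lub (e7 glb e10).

e6 ∨ e3 = e6
e7 ∧ e10 = e3
e6 ∨ e3 = e6

e6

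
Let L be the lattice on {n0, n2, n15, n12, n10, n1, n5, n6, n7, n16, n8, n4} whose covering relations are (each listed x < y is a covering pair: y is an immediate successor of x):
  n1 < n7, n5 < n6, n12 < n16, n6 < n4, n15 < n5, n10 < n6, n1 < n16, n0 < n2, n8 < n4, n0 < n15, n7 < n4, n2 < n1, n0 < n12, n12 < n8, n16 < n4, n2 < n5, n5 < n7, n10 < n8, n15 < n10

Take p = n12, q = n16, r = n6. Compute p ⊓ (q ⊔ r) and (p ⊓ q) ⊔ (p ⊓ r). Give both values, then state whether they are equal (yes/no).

n12; n12; yes

q ⊔ r = n4, so p ⊓ (q ⊔ r) = n12 ⊓ n4 = n12.
p ⊓ q = n12 and p ⊓ r = n0, so (p ⊓ q) ⊔ (p ⊓ r) = n12 ⊔ n0 = n12.
Equal: yes.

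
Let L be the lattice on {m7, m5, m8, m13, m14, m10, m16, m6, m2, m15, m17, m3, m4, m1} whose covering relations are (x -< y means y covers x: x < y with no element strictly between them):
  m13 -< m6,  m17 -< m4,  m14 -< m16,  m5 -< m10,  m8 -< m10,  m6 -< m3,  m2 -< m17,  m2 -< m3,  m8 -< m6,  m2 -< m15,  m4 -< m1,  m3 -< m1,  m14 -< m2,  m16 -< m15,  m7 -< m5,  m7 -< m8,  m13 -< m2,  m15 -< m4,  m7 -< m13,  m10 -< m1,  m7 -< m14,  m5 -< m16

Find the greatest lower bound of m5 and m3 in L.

m7

Common lower bounds of {m5, m3}: m7.
The greatest among these is m7.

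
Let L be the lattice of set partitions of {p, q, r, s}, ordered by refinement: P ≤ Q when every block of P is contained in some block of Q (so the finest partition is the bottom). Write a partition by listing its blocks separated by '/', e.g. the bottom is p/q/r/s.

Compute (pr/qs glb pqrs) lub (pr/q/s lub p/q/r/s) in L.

pr/qs

pr/qs ∧ pqrs = pr/qs
pr/q/s ∨ p/q/r/s = pr/q/s
pr/qs ∨ pr/q/s = pr/qs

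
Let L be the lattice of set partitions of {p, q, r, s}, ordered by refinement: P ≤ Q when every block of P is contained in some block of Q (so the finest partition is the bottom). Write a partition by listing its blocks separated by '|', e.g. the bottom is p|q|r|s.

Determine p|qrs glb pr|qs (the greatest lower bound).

p|qs|r

The meet (common refinement) of p|qrs and pr|qs intersects blocks pairwise, giving p|qs|r.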